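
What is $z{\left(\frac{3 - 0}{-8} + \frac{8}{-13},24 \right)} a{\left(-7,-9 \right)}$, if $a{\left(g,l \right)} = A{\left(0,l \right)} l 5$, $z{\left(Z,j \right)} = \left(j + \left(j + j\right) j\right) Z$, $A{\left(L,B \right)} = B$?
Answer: $- \frac{6132105}{13} \approx -4.717 \cdot 10^{5}$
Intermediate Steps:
$z{\left(Z,j \right)} = Z \left(j + 2 j^{2}\right)$ ($z{\left(Z,j \right)} = \left(j + 2 j j\right) Z = \left(j + 2 j^{2}\right) Z = Z \left(j + 2 j^{2}\right)$)
$a{\left(g,l \right)} = 5 l^{2}$ ($a{\left(g,l \right)} = l l 5 = l^{2} \cdot 5 = 5 l^{2}$)
$z{\left(\frac{3 - 0}{-8} + \frac{8}{-13},24 \right)} a{\left(-7,-9 \right)} = \left(\frac{3 - 0}{-8} + \frac{8}{-13}\right) 24 \left(1 + 2 \cdot 24\right) 5 \left(-9\right)^{2} = \left(\left(3 + 0\right) \left(- \frac{1}{8}\right) + 8 \left(- \frac{1}{13}\right)\right) 24 \left(1 + 48\right) 5 \cdot 81 = \left(3 \left(- \frac{1}{8}\right) - \frac{8}{13}\right) 24 \cdot 49 \cdot 405 = \left(- \frac{3}{8} - \frac{8}{13}\right) 24 \cdot 49 \cdot 405 = \left(- \frac{103}{104}\right) 24 \cdot 49 \cdot 405 = \left(- \frac{15141}{13}\right) 405 = - \frac{6132105}{13}$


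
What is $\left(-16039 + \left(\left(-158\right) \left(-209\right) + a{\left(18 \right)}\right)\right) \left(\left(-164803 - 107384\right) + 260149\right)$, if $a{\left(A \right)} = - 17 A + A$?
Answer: $-200974410$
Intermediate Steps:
$a{\left(A \right)} = - 16 A$
$\left(-16039 + \left(\left(-158\right) \left(-209\right) + a{\left(18 \right)}\right)\right) \left(\left(-164803 - 107384\right) + 260149\right) = \left(-16039 - -32734\right) \left(\left(-164803 - 107384\right) + 260149\right) = \left(-16039 + \left(33022 - 288\right)\right) \left(-272187 + 260149\right) = \left(-16039 + 32734\right) \left(-12038\right) = 16695 \left(-12038\right) = -200974410$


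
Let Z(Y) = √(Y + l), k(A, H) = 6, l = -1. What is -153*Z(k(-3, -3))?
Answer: -153*√5 ≈ -342.12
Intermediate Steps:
Z(Y) = √(-1 + Y) (Z(Y) = √(Y - 1) = √(-1 + Y))
-153*Z(k(-3, -3)) = -153*√(-1 + 6) = -153*√5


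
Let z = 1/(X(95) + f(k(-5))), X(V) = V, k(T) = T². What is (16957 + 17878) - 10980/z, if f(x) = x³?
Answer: -172570765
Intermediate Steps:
z = 1/15720 (z = 1/(95 + ((-5)²)³) = 1/(95 + 25³) = 1/(95 + 15625) = 1/15720 ≈ 6.3613e-5)
(16957 + 17878) - 10980/z = (16957 + 17878) - 10980/1/15720 = 34835 - 10980*15720 = 34835 - 172605600 = -172570765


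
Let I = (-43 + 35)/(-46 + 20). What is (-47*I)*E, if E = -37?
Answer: 6956/13 ≈ 535.08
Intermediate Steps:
I = 4/13 (I = -8/(-26) = -8*(-1/26) = 4/13 ≈ 0.30769)
(-47*I)*E = -47*4/13*(-37) = -188/13*(-37) = 6956/13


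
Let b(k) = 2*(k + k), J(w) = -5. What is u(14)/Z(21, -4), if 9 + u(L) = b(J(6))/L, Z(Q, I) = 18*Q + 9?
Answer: -73/2709 ≈ -0.026947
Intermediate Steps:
b(k) = 4*k (b(k) = 2*(2*k) = 4*k)
Z(Q, I) = 9 + 18*Q
u(L) = -9 - 20/L (u(L) = -9 + (4*(-5))/L = -9 - 20/L)
u(14)/Z(21, -4) = (-9 - 20/14)/(9 + 18*21) = (-9 - 20*1/14)/(9 + 378) = (-9 - 10/7)/387 = -73/7*1/387 = -73/2709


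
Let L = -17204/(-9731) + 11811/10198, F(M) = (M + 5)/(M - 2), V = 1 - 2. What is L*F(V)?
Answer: -580758466/148855107 ≈ -3.9015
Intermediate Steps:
V = -1
F(M) = (5 + M)/(-2 + M)
L = 290379233/99236738 (L = -17204*(-1/9731) + 11811*(1/10198) = 17204/9731 + 11811/10198 = 290379233/99236738 ≈ 2.9261)
L*F(V) = 290379233*((5 - 1)/(-2 - 1))/99236738 = 290379233*(4/(-3))/99236738 = 290379233*(-⅓*4)/99236738 = (290379233/99236738)*(-4/3) = -580758466/148855107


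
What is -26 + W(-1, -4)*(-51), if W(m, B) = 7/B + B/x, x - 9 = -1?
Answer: 355/4 ≈ 88.750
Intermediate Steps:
x = 8 (x = 9 - 1 = 8)
W(m, B) = 7/B + B/8
-26 + W(-1, -4)*(-51) = -26 + (7/(-4) + (⅛)*(-4))*(-51) = -26 + (7*(-¼) - ½)*(-51) = -26 + (-7/4 - ½)*(-51) = -26 - 9/4*(-51) = -26 + 459/4 = 355/4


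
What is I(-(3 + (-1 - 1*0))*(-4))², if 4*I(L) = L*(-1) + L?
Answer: 0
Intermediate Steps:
I(L) = 0 (I(L) = (L*(-1) + L)/4 = (-L + L)/4 = (¼)*0 = 0)
I(-(3 + (-1 - 1*0))*(-4))² = 0² = 0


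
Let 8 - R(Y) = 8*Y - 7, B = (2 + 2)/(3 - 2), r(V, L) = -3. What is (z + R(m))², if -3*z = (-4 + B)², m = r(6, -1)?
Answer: 1521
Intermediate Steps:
B = 4 (B = 4/1 = 4*1 = 4)
m = -3
R(Y) = 15 - 8*Y (R(Y) = 8 - (8*Y - 7) = 8 - (-7 + 8*Y) = 8 + (7 - 8*Y) = 15 - 8*Y)
z = 0 (z = -(-4 + 4)²/3 = -⅓*0² = -⅓*0 = 0)
(z + R(m))² = (0 + (15 - 8*(-3)))² = (0 + (15 + 24))² = (0 + 39)² = 39² = 1521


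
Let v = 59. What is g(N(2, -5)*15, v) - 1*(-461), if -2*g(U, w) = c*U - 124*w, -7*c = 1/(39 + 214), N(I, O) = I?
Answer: 7294764/1771 ≈ 4119.0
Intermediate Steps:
c = -1/1771 (c = -1/(7*(39 + 214)) = -⅐/253 = -⅐*1/253 = -1/1771 ≈ -0.00056465)
g(U, w) = 62*w + U/3542 (g(U, w) = -(-U/1771 - 124*w)/2 = -(-124*w - U/1771)/2 = 62*w + U/3542)
g(N(2, -5)*15, v) - 1*(-461) = (62*59 + (2*15)/3542) - 1*(-461) = (3658 + (1/3542)*30) + 461 = (3658 + 15/1771) + 461 = 6478333/1771 + 461 = 7294764/1771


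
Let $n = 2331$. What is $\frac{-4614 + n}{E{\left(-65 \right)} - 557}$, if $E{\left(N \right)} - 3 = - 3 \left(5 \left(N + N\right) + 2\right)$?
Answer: $- \frac{2283}{1390} \approx -1.6424$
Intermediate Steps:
$E{\left(N \right)} = -3 - 30 N$ ($E{\left(N \right)} = 3 - 3 \left(5 \left(N + N\right) + 2\right) = 3 - 3 \left(5 \cdot 2 N + 2\right) = 3 - 3 \left(10 N + 2\right) = 3 - 3 \left(2 + 10 N\right) = 3 - \left(6 + 30 N\right) = -3 - 30 N$)
$\frac{-4614 + n}{E{\left(-65 \right)} - 557} = \frac{-4614 + 2331}{\left(-3 - -1950\right) - 557} = - \frac{2283}{\left(-3 + 1950\right) - 557} = - \frac{2283}{1947 - 557} = - \frac{2283}{1390}$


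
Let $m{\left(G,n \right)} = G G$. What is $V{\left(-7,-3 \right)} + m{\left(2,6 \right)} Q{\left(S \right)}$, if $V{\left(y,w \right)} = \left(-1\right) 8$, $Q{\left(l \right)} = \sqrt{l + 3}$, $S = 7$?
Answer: $-8 + 4 \sqrt{10} \approx 4.6491$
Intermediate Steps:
$m{\left(G,n \right)} = G^{2}$
$Q{\left(l \right)} = \sqrt{3 + l}$
$V{\left(y,w \right)} = -8$
$V{\left(-7,-3 \right)} + m{\left(2,6 \right)} Q{\left(S \right)} = -8 + 2^{2} \sqrt{3 + 7} = -8 + 4 \sqrt{10}$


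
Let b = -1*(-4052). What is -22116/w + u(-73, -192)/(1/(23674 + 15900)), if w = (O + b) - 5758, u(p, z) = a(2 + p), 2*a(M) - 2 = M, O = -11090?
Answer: -4367598768/3199 ≈ -1.3653e+6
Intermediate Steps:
a(M) = 1 + M/2
u(p, z) = 2 + p/2 (u(p, z) = 1 + (2 + p)/2 = 1 + (1 + p/2) = 2 + p/2)
b = 4052
w = -12796 (w = (-11090 + 4052) - 5758 = -7038 - 5758 = -12796)
-22116/w + u(-73, -192)/(1/(23674 + 15900)) = -22116/(-12796) + (2 + (½)*(-73))/(1/(23674 + 15900)) = -22116*(-1/12796) + (2 - 73/2)/(1/39574) = 5529/3199 - 69/(2*1/39574) = 5529/3199 - 69/2*39574 = 5529/3199 - 1365303 = -4367598768/3199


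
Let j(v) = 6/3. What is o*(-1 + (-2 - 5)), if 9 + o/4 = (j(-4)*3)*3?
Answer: -288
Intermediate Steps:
j(v) = 2 (j(v) = 6*(1/3) = 2)
o = 36 (o = -36 + 4*((2*3)*3) = -36 + 4*(6*3) = -36 + 4*18 = -36 + 72 = 36)
o*(-1 + (-2 - 5)) = 36*(-1 + (-2 - 5)) = 36*(-1 - 7) = 36*(-8) = -288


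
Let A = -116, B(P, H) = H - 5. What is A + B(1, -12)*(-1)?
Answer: -99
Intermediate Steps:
B(P, H) = -5 + H
A + B(1, -12)*(-1) = -116 + (-5 - 12)*(-1) = -116 - 17*(-1) = -116 + 17 = -99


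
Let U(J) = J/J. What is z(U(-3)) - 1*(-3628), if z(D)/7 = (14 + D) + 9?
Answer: 3796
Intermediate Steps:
U(J) = 1
z(D) = 161 + 7*D (z(D) = 7*((14 + D) + 9) = 7*(23 + D) = 161 + 7*D)
z(U(-3)) - 1*(-3628) = (161 + 7*1) - 1*(-3628) = (161 + 7) + 3628 = 168 + 3628 = 3796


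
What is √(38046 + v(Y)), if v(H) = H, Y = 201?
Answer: √38247 ≈ 195.57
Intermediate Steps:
√(38046 + v(Y)) = √(38046 + 201) = √38247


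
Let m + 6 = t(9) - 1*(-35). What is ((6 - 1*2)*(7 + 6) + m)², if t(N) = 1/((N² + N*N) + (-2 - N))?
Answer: 149621824/22801 ≈ 6562.1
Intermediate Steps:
t(N) = 1/(-2 - N + 2*N²) (t(N) = 1/((N² + N²) + (-2 - N)) = 1/(2*N² + (-2 - N)) = 1/(-2 - N + 2*N²))
m = 4380/151 (m = -6 + (1/(-2 - 1*9 + 2*9²) - 1*(-35)) = -6 + (1/(-2 - 9 + 2*81) + 35) = -6 + (1/(-2 - 9 + 162) + 35) = -6 + (1/151 + 35) = -6 + 5286/151 = 4380/151 ≈ 29.007)
((6 - 1*2)*(7 + 6) + m)² = ((6 - 1*2)*(7 + 6) + 4380/151)² = ((6 - 2)*13 + 4380/151)² = (4*13 + 4380/151)² = (52 + 4380/151)² = (12232/151)² = 149621824/22801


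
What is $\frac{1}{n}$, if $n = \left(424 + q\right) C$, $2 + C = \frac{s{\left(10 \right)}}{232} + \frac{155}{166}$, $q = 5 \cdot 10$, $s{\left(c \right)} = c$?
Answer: $- \frac{4814}{2334687} \approx -0.0020619$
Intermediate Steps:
$q = 50$
$C = - \frac{9851}{9628}$ ($C = -2 + \left(\frac{10}{232} + \frac{155}{166}\right) = -2 + \left(10 \cdot \frac{1}{232} + 155 \cdot \frac{1}{166}\right) = -2 + \left(\frac{5}{116} + \frac{155}{166}\right) = -2 + \frac{9405}{9628} = - \frac{9851}{9628} \approx -1.0232$)
$n = - \frac{2334687}{4814}$ ($n = \left(424 + 50\right) \left(- \frac{9851}{9628}\right) = 474 \left(- \frac{9851}{9628}\right) = - \frac{2334687}{4814} \approx -484.98$)
$\frac{1}{n} = \frac{1}{- \frac{2334687}{4814}} = - \frac{4814}{2334687}$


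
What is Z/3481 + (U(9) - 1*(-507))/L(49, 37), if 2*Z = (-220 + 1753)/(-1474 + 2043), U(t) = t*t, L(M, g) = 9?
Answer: 776434687/11884134 ≈ 65.334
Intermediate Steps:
U(t) = t²
Z = 1533/1138 (Z = ((-220 + 1753)/(-1474 + 2043))/2 = (1533/569)/2 = (1533*(1/569))/2 = (½)*(1533/569) = 1533/1138 ≈ 1.3471)
Z/3481 + (U(9) - 1*(-507))/L(49, 37) = (1533/1138)/3481 + (9² - 1*(-507))/9 = (1533/1138)*(1/3481) + (81 + 507)*(⅑) = 1533/3961378 + 588*(⅑) = 1533/3961378 + 196/3 = 776434687/11884134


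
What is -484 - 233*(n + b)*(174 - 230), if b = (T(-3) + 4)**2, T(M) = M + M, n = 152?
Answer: 2035004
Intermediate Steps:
T(M) = 2*M
b = 4 (b = (2*(-3) + 4)**2 = (-6 + 4)**2 = (-2)**2 = 4)
-484 - 233*(n + b)*(174 - 230) = -484 - 233*(152 + 4)*(174 - 230) = -484 - 36348*(-56) = -484 - 233*(-8736) = -484 + 2035488 = 2035004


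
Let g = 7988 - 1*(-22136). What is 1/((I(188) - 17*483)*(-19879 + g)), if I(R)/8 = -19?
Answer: -1/85678935 ≈ -1.1671e-8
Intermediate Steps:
I(R) = -152 (I(R) = 8*(-19) = -152)
g = 30124 (g = 7988 + 22136 = 30124)
1/((I(188) - 17*483)*(-19879 + g)) = 1/((-152 - 17*483)*(-19879 + 30124)) = 1/((-152 - 8211)*10245) = 1/(-8363*10245) = 1/(-85678935) = -1/85678935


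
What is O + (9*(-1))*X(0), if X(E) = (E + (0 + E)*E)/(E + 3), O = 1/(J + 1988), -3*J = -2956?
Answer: 3/8920 ≈ 0.00033632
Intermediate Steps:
J = 2956/3 (J = -⅓*(-2956) = 2956/3 ≈ 985.33)
O = 3/8920 (O = 1/(2956/3 + 1988) = 1/(8920/3) = 3/8920 ≈ 0.00033632)
X(E) = (E + E²)/(3 + E) (X(E) = (E + E*E)/(3 + E) = (E + E²)/(3 + E))
O + (9*(-1))*X(0) = 3/8920 + (9*(-1))*(0*(1 + 0)/(3 + 0)) = 3/8920 - 0/3 = 3/8920 - 9*0 = 3/8920 + 0 = 3/8920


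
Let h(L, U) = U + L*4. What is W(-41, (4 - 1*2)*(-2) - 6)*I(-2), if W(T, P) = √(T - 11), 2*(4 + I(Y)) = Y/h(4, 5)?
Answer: -170*I*√13/21 ≈ -29.188*I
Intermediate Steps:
h(L, U) = U + 4*L
I(Y) = -4 + Y/42 (I(Y) = -4 + (Y/(5 + 4*4))/2 = -4 + (Y/(5 + 16))/2 = -4 + (Y/21)/2 = -4 + Y/42)
W(T, P) = √(-11 + T)
W(-41, (4 - 1*2)*(-2) - 6)*I(-2) = √(-11 - 41)*(-4 + (1/42)*(-2)) = √(-52)*(-4 - 1/21) = (2*I*√13)*(-85/21) = -170*I*√13/21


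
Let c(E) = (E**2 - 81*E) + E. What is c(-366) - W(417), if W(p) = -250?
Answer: 163486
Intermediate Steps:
c(E) = E**2 - 80*E
c(-366) - W(417) = -366*(-80 - 366) - 1*(-250) = -366*(-446) + 250 = 163236 + 250 = 163486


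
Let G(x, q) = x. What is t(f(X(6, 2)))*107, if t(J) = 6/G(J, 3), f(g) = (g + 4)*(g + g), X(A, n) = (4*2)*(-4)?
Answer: 321/896 ≈ 0.35826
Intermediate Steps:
X(A, n) = -32 (X(A, n) = 8*(-4) = -32)
f(g) = 2*g*(4 + g) (f(g) = (4 + g)*(2*g) = 2*g*(4 + g))
t(J) = 6/J
t(f(X(6, 2)))*107 = (6/((2*(-32)*(4 - 32))))*107 = (6/((2*(-32)*(-28))))*107 = (6/1792)*107 = (6*(1/1792))*107 = (3/896)*107 = 321/896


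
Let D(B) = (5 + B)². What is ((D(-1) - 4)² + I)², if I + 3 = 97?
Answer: 56644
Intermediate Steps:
I = 94 (I = -3 + 97 = 94)
((D(-1) - 4)² + I)² = (((5 - 1)² - 4)² + 94)² = ((4² - 4)² + 94)² = ((16 - 4)² + 94)² = (12² + 94)² = (144 + 94)² = 238² = 56644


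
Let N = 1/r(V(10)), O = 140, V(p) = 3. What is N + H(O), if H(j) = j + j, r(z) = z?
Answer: 841/3 ≈ 280.33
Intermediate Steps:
H(j) = 2*j
N = ⅓ (N = 1/3 = ⅓ ≈ 0.33333)
N + H(O) = ⅓ + 2*140 = ⅓ + 280 = 841/3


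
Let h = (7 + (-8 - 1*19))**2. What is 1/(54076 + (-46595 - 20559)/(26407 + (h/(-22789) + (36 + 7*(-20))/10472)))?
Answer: 393870571075/21297943372646523 ≈ 1.8493e-5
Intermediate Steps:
h = 400 (h = (7 + (-8 - 19))**2 = (7 - 27)**2 = (-20)**2 = 400)
1/(54076 + (-46595 - 20559)/(26407 + (h/(-22789) + (36 + 7*(-20))/10472))) = 1/(54076 + (-46595 - 20559)/(26407 + (400/(-22789) + (36 + 7*(-20))/10472))) = 1/(54076 - 67154/(26407 + (400*(-1/22789) + (36 - 140)*(1/10472)))) = 1/(54076 - 67154/(26407 + (-400/22789 - 104*1/10472))) = 1/(54076 - 67154/(26407 + (-400/22789 - 13/1309))) = 1/(54076 - 67154/(26407 - 819857/29830801)) = 1/(54076 - 67154/787741142150/29830801) = 1/(54076 - 67154*29830801/787741142150) = 1/(54076 - 1001628805177/393870571075) = 1/(21297943372646523/393870571075) = 393870571075/21297943372646523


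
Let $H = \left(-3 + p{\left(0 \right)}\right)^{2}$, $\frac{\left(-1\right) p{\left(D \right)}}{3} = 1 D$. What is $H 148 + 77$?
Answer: $1409$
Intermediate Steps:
$p{\left(D \right)} = - 3 D$ ($p{\left(D \right)} = - 3 \cdot 1 D = - 3 D$)
$H = 9$ ($H = \left(-3 - 0\right)^{2} = \left(-3 + 0\right)^{2} = \left(-3\right)^{2} = 9$)
$H 148 + 77 = 9 \cdot 148 + 77 = 1332 + 77 = 1409$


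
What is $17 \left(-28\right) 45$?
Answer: $-21420$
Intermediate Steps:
$17 \left(-28\right) 45 = \left(-476\right) 45 = -21420$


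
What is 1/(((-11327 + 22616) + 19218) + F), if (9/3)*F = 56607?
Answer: 1/49376 ≈ 2.0253e-5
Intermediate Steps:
F = 18869 (F = (1/3)*56607 = 18869)
1/(((-11327 + 22616) + 19218) + F) = 1/(((-11327 + 22616) + 19218) + 18869) = 1/((11289 + 19218) + 18869) = 1/(30507 + 18869) = 1/49376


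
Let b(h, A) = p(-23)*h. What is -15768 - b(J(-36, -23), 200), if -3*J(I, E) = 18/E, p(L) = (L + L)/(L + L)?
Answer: -362670/23 ≈ -15768.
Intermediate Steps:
p(L) = 1 (p(L) = (2*L)/((2*L)) = (2*L)*(1/(2*L)) = 1)
J(I, E) = -6/E
b(h, A) = h (b(h, A) = 1*h = h)
-15768 - b(J(-36, -23), 200) = -15768 - (-6)/(-23) = -15768 - (-6)*(-1)/23 = -15768 - 1*6/23 = -15768 - 6/23 = -362670/23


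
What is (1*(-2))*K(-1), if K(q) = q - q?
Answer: 0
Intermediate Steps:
K(q) = 0
(1*(-2))*K(-1) = (1*(-2))*0 = -2*0 = 0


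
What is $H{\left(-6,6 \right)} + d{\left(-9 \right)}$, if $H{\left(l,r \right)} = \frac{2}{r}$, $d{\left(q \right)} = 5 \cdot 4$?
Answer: $\frac{61}{3} \approx 20.333$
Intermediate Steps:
$d{\left(q \right)} = 20$
$H{\left(-6,6 \right)} + d{\left(-9 \right)} = \frac{2}{6} + 20 = 2 \cdot \frac{1}{6} + 20 = \frac{1}{3} + 20 = \frac{61}{3}$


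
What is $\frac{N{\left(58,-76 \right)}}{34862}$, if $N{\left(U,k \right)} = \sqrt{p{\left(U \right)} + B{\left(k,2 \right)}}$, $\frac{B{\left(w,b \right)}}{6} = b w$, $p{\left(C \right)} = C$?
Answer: $\frac{i \sqrt{854}}{34862} \approx 0.00083826 i$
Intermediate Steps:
$B{\left(w,b \right)} = 6 b w$
$N{\left(U,k \right)} = \sqrt{U + 12 k}$ ($N{\left(U,k \right)} = \sqrt{U + 6 \cdot 2 k} = \sqrt{U + 12 k}$)
$\frac{N{\left(58,-76 \right)}}{34862} = \frac{\sqrt{58 + 12 \left(-76\right)}}{34862} = \sqrt{58 - 912} \cdot \frac{1}{34862} = \sqrt{-854} \cdot \frac{1}{34862} = i \sqrt{854} \cdot \frac{1}{34862} = \frac{i \sqrt{854}}{34862}$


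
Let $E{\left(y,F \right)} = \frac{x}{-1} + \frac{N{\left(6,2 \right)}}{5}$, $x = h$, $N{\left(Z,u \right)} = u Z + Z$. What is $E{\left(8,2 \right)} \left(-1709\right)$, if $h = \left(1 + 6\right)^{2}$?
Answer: $\frac{387943}{5} \approx 77589.0$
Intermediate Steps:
$h = 49$ ($h = 7^{2} = 49$)
$N{\left(Z,u \right)} = Z + Z u$ ($N{\left(Z,u \right)} = Z u + Z = Z + Z u$)
$x = 49$
$E{\left(y,F \right)} = - \frac{227}{5}$ ($E{\left(y,F \right)} = \frac{49}{-1} + \frac{6 \left(1 + 2\right)}{5} = 49 \left(-1\right) + 6 \cdot 3 \cdot \frac{1}{5} = -49 + 18 \cdot \frac{1}{5} = -49 + \frac{18}{5} = - \frac{227}{5}$)
$E{\left(8,2 \right)} \left(-1709\right) = \left(- \frac{227}{5}\right) \left(-1709\right) = \frac{387943}{5}$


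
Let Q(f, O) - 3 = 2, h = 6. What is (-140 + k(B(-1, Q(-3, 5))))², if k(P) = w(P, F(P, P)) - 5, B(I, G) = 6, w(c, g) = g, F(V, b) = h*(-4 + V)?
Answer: 17689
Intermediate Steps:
F(V, b) = -24 + 6*V (F(V, b) = 6*(-4 + V) = -24 + 6*V)
Q(f, O) = 5 (Q(f, O) = 3 + 2 = 5)
k(P) = -29 + 6*P (k(P) = (-24 + 6*P) - 5 = -29 + 6*P)
(-140 + k(B(-1, Q(-3, 5))))² = (-140 + (-29 + 6*6))² = (-140 + (-29 + 36))² = (-140 + 7)² = (-133)² = 17689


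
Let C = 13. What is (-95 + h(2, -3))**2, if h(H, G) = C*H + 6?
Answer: 3969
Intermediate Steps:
h(H, G) = 6 + 13*H (h(H, G) = 13*H + 6 = 6 + 13*H)
(-95 + h(2, -3))**2 = (-95 + (6 + 13*2))**2 = (-95 + (6 + 26))**2 = (-95 + 32)**2 = (-63)**2 = 3969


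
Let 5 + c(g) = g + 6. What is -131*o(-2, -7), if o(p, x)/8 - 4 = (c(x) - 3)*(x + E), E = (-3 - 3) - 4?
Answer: -164536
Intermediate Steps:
c(g) = 1 + g (c(g) = -5 + (g + 6) = -5 + (6 + g) = 1 + g)
E = -10 (E = -6 - 4 = -10)
o(p, x) = 32 + 8*(-10 + x)*(-2 + x) (o(p, x) = 32 + 8*(((1 + x) - 3)*(x - 10)) = 32 + 8*((-2 + x)*(-10 + x)) = 32 + 8*((-10 + x)*(-2 + x)) = 32 + 8*(-10 + x)*(-2 + x))
-131*o(-2, -7) = -131*(192 - 96*(-7) + 8*(-7)²) = -131*(192 + 672 + 8*49) = -131*(192 + 672 + 392) = -131*1256 = -164536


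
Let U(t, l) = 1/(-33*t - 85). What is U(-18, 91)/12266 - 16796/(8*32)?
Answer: -13108005671/199788608 ≈ -65.609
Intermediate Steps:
U(t, l) = 1/(-85 - 33*t)
U(-18, 91)/12266 - 16796/(8*32) = -1/(85 + 33*(-18))/12266 - 16796/(8*32) = -1/(85 - 594)*(1/12266) - 16796/256 = -1/(-509)*(1/12266) - 16796*1/256 = -1*(-1/509)*(1/12266) - 4199/64 = (1/509)*(1/12266) - 4199/64 = 1/6243394 - 4199/64 = -13108005671/199788608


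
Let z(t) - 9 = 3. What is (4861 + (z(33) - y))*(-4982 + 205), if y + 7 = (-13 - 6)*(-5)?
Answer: -22857945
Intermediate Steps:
z(t) = 12 (z(t) = 9 + 3 = 12)
y = 88 (y = -7 + (-13 - 6)*(-5) = -7 - 19*(-5) = -7 + 95 = 88)
(4861 + (z(33) - y))*(-4982 + 205) = (4861 + (12 - 1*88))*(-4982 + 205) = (4861 + (12 - 88))*(-4777) = (4861 - 76)*(-4777) = 4785*(-4777) = -22857945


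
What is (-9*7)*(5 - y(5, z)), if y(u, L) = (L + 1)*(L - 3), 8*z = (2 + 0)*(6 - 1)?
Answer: -9009/16 ≈ -563.06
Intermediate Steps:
z = 5/4 (z = ((2 + 0)*(6 - 1))/8 = (2*5)/8 = (⅛)*10 = 5/4 ≈ 1.2500)
y(u, L) = (1 + L)*(-3 + L)
(-9*7)*(5 - y(5, z)) = (-9*7)*(5 - (-3 + (5/4)² - 2*5/4)) = -63*(5 - (-3 + 25/16 - 5/2)) = -63*(5 - 1*(-63/16)) = -63*(5 + 63/16) = -63*143/16 = -9009/16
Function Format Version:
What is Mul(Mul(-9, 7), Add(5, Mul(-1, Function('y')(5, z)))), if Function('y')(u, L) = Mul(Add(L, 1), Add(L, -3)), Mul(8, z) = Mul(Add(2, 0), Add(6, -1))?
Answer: Rational(-9009, 16) ≈ -563.06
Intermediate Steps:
z = Rational(5, 4) (z = Mul(Rational(1, 8), Mul(Add(2, 0), Add(6, -1))) = Mul(Rational(1, 8), Mul(2, 5)) = Mul(Rational(1, 8), 10) = Rational(5, 4) ≈ 1.2500)
Function('y')(u, L) = Mul(Add(1, L), Add(-3, L))
Mul(Mul(-9, 7), Add(5, Mul(-1, Function('y')(5, z)))) = Mul(Mul(-9, 7), Add(5, Mul(-1, Add(-3, Pow(Rational(5, 4), 2), Mul(-2, Rational(5, 4)))))) = Mul(-63, Add(5, Mul(-1, Add(-3, Rational(25, 16), Rational(-5, 2))))) = Mul(-63, Add(5, Mul(-1, Rational(-63, 16)))) = Mul(-63, Add(5, Rational(63, 16))) = Mul(-63, Rational(143, 16)) = Rational(-9009, 16)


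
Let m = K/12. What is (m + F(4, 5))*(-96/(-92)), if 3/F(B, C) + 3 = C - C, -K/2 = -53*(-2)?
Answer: -448/23 ≈ -19.478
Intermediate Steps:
K = -212 (K = -(-106)*(-2) = -2*106 = -212)
F(B, C) = -1 (F(B, C) = 3/(-3 + (C - C)) = 3/(-3 + 0) = 3/(-3) = 3*(-⅓) = -1)
m = -53/3 (m = -212/12 = -212*1/12 = -53/3 ≈ -17.667)
(m + F(4, 5))*(-96/(-92)) = (-53/3 - 1)*(-96/(-92)) = -(-1792)*(-1)/92 = -56/3*24/23 = -448/23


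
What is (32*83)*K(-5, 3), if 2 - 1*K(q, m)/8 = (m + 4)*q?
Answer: 786176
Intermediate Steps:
K(q, m) = 16 - 8*q*(4 + m) (K(q, m) = 16 - 8*(m + 4)*q = 16 - 8*(4 + m)*q = 16 - 8*q*(4 + m))
(32*83)*K(-5, 3) = (32*83)*(16 - 32*(-5) - 8*3*(-5)) = 2656*(16 + 160 + 120) = 2656*296 = 786176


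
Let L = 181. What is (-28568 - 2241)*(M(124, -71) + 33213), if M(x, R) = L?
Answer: -1028835746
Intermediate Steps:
M(x, R) = 181
(-28568 - 2241)*(M(124, -71) + 33213) = (-28568 - 2241)*(181 + 33213) = -30809*33394 = -1028835746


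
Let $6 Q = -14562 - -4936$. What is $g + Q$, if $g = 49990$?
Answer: $\frac{145157}{3} \approx 48386.0$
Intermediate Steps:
$Q = - \frac{4813}{3}$ ($Q = \frac{-14562 - -4936}{6} = \frac{-14562 + 4936}{6} = \frac{1}{6} \left(-9626\right) = - \frac{4813}{3} \approx -1604.3$)
$g + Q = 49990 - \frac{4813}{3} = \frac{145157}{3}$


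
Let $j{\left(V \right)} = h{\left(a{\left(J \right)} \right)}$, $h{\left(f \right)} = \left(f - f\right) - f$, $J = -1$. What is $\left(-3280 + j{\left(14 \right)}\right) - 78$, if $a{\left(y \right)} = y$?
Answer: $-3357$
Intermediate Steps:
$h{\left(f \right)} = - f$ ($h{\left(f \right)} = 0 - f = - f$)
$j{\left(V \right)} = 1$ ($j{\left(V \right)} = \left(-1\right) \left(-1\right) = 1$)
$\left(-3280 + j{\left(14 \right)}\right) - 78 = \left(-3280 + 1\right) - 78 = -3279 - 78 = -3357$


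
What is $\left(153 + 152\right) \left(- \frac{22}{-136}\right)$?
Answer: $\frac{3355}{68} \approx 49.338$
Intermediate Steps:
$\left(153 + 152\right) \left(- \frac{22}{-136}\right) = 305 \left(\left(-22\right) \left(- \frac{1}{136}\right)\right) = 305 \cdot \frac{11}{68} = \frac{3355}{68}$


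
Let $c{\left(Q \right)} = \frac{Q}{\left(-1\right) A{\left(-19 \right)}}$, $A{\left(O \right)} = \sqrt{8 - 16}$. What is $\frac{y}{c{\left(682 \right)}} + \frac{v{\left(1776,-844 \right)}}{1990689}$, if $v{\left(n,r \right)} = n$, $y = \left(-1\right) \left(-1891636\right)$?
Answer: $\frac{592}{663563} - \frac{1891636 i \sqrt{2}}{341} \approx 0.00089215 - 7845.1 i$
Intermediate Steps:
$A{\left(O \right)} = 2 i \sqrt{2}$ ($A{\left(O \right)} = \sqrt{-8} = 2 i \sqrt{2}$)
$y = 1891636$
$c{\left(Q \right)} = \frac{i Q \sqrt{2}}{4}$ ($c{\left(Q \right)} = \frac{Q}{\left(-1\right) 2 i \sqrt{2}} = \frac{Q}{\left(-2\right) i \sqrt{2}} = Q \frac{i \sqrt{2}}{4} = \frac{i Q \sqrt{2}}{4}$)
$\frac{y}{c{\left(682 \right)}} + \frac{v{\left(1776,-844 \right)}}{1990689} = \frac{1891636}{\frac{1}{4} i 682 \sqrt{2}} + \frac{1776}{1990689} = \frac{1891636}{\frac{341}{2} i \sqrt{2}} + 1776 \cdot \frac{1}{1990689} = 1891636 \left(- \frac{i \sqrt{2}}{341}\right) + \frac{592}{663563} = - \frac{1891636 i \sqrt{2}}{341} + \frac{592}{663563} = \frac{592}{663563} - \frac{1891636 i \sqrt{2}}{341}$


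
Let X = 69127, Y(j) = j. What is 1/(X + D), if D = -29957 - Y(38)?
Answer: 1/39132 ≈ 2.5555e-5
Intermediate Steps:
D = -29995 (D = -29957 - 1*38 = -29957 - 38 = -29995)
1/(X + D) = 1/(69127 - 29995) = 1/39132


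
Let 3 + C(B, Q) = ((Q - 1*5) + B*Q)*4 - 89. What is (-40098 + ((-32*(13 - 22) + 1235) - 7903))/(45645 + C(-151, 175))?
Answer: 46478/59467 ≈ 0.78158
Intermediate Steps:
C(B, Q) = -112 + 4*Q + 4*B*Q (C(B, Q) = -3 + (((Q - 1*5) + B*Q)*4 - 89) = -3 + (((Q - 5) + B*Q)*4 - 89) = -3 + (((-5 + Q) + B*Q)*4 - 89) = -3 + ((-5 + Q + B*Q)*4 - 89) = -3 + ((-20 + 4*Q + 4*B*Q) - 89) = -3 + (-109 + 4*Q + 4*B*Q) = -112 + 4*Q + 4*B*Q)
(-40098 + ((-32*(13 - 22) + 1235) - 7903))/(45645 + C(-151, 175)) = (-40098 + ((-32*(13 - 22) + 1235) - 7903))/(45645 + (-112 + 4*175 + 4*(-151)*175)) = (-40098 + ((-32*(-9) + 1235) - 7903))/(45645 + (-112 + 700 - 105700)) = (-40098 + ((288 + 1235) - 7903))/(45645 - 105112) = (-40098 + (1523 - 7903))/(-59467) = (-40098 - 6380)*(-1/59467) = -46478*(-1/59467) = 46478/59467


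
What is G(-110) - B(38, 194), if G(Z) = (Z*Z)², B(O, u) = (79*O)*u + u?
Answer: 145827418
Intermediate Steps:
B(O, u) = u + 79*O*u (B(O, u) = 79*O*u + u = u + 79*O*u)
G(Z) = Z⁴ (G(Z) = (Z²)² = Z⁴)
G(-110) - B(38, 194) = (-110)⁴ - 194*(1 + 79*38) = 146410000 - 194*(1 + 3002) = 146410000 - 194*3003 = 146410000 - 1*582582 = 146410000 - 582582 = 145827418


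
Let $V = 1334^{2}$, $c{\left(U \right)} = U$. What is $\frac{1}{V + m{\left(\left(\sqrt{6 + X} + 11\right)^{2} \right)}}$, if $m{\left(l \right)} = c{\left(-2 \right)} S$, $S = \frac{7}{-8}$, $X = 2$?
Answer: $\frac{4}{7118231} \approx 5.6194 \cdot 10^{-7}$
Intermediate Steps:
$S = - \frac{7}{8}$ ($S = 7 \left(- \frac{1}{8}\right) = - \frac{7}{8} \approx -0.875$)
$m{\left(l \right)} = \frac{7}{4}$ ($m{\left(l \right)} = \left(-2\right) \left(- \frac{7}{8}\right) = \frac{7}{4}$)
$V = 1779556$
$\frac{1}{V + m{\left(\left(\sqrt{6 + X} + 11\right)^{2} \right)}} = \frac{1}{1779556 + \frac{7}{4}} = \frac{1}{\frac{7118231}{4}} = \frac{4}{7118231}$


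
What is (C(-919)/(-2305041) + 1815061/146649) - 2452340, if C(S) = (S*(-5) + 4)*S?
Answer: -276321495774540130/112677319203 ≈ -2.4523e+6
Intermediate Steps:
C(S) = S*(4 - 5*S) (C(S) = (-5*S + 4)*S = (4 - 5*S)*S = S*(4 - 5*S))
(C(-919)/(-2305041) + 1815061/146649) - 2452340 = (-919*(4 - 5*(-919))/(-2305041) + 1815061/146649) - 2452340 = (-919*(4 + 4595)*(-1/2305041) + 1815061*(1/146649)) - 2452340 = (-919*4599*(-1/2305041) + 1815061/146649) - 2452340 = (-4226481*(-1/2305041) + 1815061/146649) - 2452340 = (1408827/768347 + 1815061/146649) - 2452340 = 1601199744890/112677319203 - 2452340 = -276321495774540130/112677319203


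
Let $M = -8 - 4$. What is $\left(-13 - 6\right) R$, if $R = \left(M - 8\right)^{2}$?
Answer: $-7600$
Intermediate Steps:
$M = -12$
$R = 400$ ($R = \left(-12 - 8\right)^{2} = \left(-20\right)^{2} = 400$)
$\left(-13 - 6\right) R = \left(-13 - 6\right) 400 = \left(-19\right) 400 = -7600$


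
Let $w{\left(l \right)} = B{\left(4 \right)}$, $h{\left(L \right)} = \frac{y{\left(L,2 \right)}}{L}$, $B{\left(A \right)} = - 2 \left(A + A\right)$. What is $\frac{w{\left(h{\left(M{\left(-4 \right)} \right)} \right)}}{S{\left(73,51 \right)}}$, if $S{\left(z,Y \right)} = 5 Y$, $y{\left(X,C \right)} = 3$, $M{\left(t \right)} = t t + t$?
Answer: $- \frac{16}{255} \approx -0.062745$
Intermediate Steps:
$M{\left(t \right)} = t + t^{2}$ ($M{\left(t \right)} = t^{2} + t = t + t^{2}$)
$B{\left(A \right)} = - 4 A$ ($B{\left(A \right)} = - 2 \cdot 2 A = - 4 A$)
$h{\left(L \right)} = \frac{3}{L}$
$w{\left(l \right)} = -16$ ($w{\left(l \right)} = \left(-4\right) 4 = -16$)
$\frac{w{\left(h{\left(M{\left(-4 \right)} \right)} \right)}}{S{\left(73,51 \right)}} = - \frac{16}{5 \cdot 51} = - \frac{16}{255}$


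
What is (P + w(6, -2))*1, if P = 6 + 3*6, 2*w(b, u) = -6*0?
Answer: 24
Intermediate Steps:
w(b, u) = 0 (w(b, u) = (-6*0)/2 = (½)*0 = 0)
P = 24 (P = 6 + 18 = 24)
(P + w(6, -2))*1 = (24 + 0)*1 = 24*1 = 24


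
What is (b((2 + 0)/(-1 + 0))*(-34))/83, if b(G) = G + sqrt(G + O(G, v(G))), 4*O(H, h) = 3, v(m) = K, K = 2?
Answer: 68/83 - 17*I*sqrt(5)/83 ≈ 0.81928 - 0.45799*I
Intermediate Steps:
v(m) = 2
O(H, h) = 3/4 (O(H, h) = (1/4)*3 = 3/4)
b(G) = G + sqrt(3/4 + G) (b(G) = G + sqrt(G + 3/4) = G + sqrt(3/4 + G))
(b((2 + 0)/(-1 + 0))*(-34))/83 = (((2 + 0)/(-1 + 0) + sqrt(3 + 4*((2 + 0)/(-1 + 0)))/2)*(-34))/83 = ((2/(-1) + sqrt(3 + 4*(2/(-1)))/2)*(-34))*(1/83) = ((2*(-1) + sqrt(3 + 4*(2*(-1)))/2)*(-34))*(1/83) = ((-2 + sqrt(3 + 4*(-2))/2)*(-34))*(1/83) = ((-2 + sqrt(3 - 8)/2)*(-34))*(1/83) = ((-2 + sqrt(-5)/2)*(-34))*(1/83) = ((-2 + (I*sqrt(5))/2)*(-34))*(1/83) = ((-2 + I*sqrt(5)/2)*(-34))*(1/83) = (68 - 17*I*sqrt(5))*(1/83) = 68/83 - 17*I*sqrt(5)/83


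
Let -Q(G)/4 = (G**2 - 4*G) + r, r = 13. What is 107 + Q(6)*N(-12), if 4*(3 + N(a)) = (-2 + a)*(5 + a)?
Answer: -2043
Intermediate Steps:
N(a) = -3 + (-2 + a)*(5 + a)/4 (N(a) = -3 + ((-2 + a)*(5 + a))/4 = -3 + (-2 + a)*(5 + a)/4)
Q(G) = -52 - 4*G**2 + 16*G (Q(G) = -4*((G**2 - 4*G) + 13) = -4*(13 + G**2 - 4*G) = -52 - 4*G**2 + 16*G)
107 + Q(6)*N(-12) = 107 + (-52 - 4*6**2 + 16*6)*(-11/2 + (1/4)*(-12)**2 + (3/4)*(-12)) = 107 + (-52 - 4*36 + 96)*(-11/2 + (1/4)*144 - 9) = 107 + (-52 - 144 + 96)*(-11/2 + 36 - 9) = 107 - 100*43/2 = 107 - 2150 = -2043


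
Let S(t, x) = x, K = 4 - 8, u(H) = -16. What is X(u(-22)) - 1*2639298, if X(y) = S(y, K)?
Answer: -2639302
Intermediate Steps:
K = -4
X(y) = -4
X(u(-22)) - 1*2639298 = -4 - 1*2639298 = -4 - 2639298 = -2639302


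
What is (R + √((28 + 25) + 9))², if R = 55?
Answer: (55 + √62)² ≈ 3953.1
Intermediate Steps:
(R + √((28 + 25) + 9))² = (55 + √((28 + 25) + 9))² = (55 + √(53 + 9))² = (55 + √62)²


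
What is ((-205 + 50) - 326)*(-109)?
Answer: 52429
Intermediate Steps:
((-205 + 50) - 326)*(-109) = (-155 - 326)*(-109) = -481*(-109) = 52429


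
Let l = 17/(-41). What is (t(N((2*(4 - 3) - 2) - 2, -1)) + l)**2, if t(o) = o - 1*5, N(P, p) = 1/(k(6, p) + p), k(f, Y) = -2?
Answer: 499849/15129 ≈ 33.039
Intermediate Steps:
N(P, p) = 1/(-2 + p)
t(o) = -5 + o (t(o) = o - 5 = -5 + o)
l = -17/41 (l = 17*(-1/41) = -17/41 ≈ -0.41463)
(t(N((2*(4 - 3) - 2) - 2, -1)) + l)**2 = ((-5 + 1/(-2 - 1)) - 17/41)**2 = ((-5 + 1/(-3)) - 17/41)**2 = ((-5 - 1/3) - 17/41)**2 = (-16/3 - 17/41)**2 = (-707/123)**2 = 499849/15129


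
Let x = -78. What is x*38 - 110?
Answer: -3074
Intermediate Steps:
x*38 - 110 = -78*38 - 110 = -2964 - 110 = -3074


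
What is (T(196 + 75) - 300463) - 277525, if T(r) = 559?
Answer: -577429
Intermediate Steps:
(T(196 + 75) - 300463) - 277525 = (559 - 300463) - 277525 = -299904 - 277525 = -577429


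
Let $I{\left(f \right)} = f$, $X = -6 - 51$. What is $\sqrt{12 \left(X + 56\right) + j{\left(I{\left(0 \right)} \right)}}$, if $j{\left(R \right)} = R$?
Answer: $2 i \sqrt{3} \approx 3.4641 i$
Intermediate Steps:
$X = -57$
$\sqrt{12 \left(X + 56\right) + j{\left(I{\left(0 \right)} \right)}} = \sqrt{12 \left(-57 + 56\right) + 0} = \sqrt{12 \left(-1\right) + 0} = \sqrt{-12 + 0} = \sqrt{-12} = 2 i \sqrt{3}$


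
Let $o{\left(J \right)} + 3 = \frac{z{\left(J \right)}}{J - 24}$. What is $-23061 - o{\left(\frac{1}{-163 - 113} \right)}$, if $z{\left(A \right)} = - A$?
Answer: $- \frac{152759249}{6625} \approx -23058.0$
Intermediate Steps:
$o{\left(J \right)} = -3 - \frac{J}{-24 + J}$ ($o{\left(J \right)} = -3 + \frac{\left(-1\right) J}{J - 24} = -3 + \frac{\left(-1\right) J}{-24 + J} = -3 - \frac{J}{-24 + J}$)
$-23061 - o{\left(\frac{1}{-163 - 113} \right)} = -23061 - \frac{4 \left(18 - \frac{1}{-163 - 113}\right)}{-24 + \frac{1}{-163 - 113}} = -23061 - \frac{4 \left(18 - \frac{1}{-276}\right)}{-24 + \frac{1}{-276}} = -23061 - \frac{4 \left(18 - - \frac{1}{276}\right)}{-24 - \frac{1}{276}} = -23061 - \frac{4 \left(18 + \frac{1}{276}\right)}{- \frac{6625}{276}} = -23061 - 4 \left(- \frac{276}{6625}\right) \frac{4969}{276} = -23061 - - \frac{19876}{6625} = -23061 + \frac{19876}{6625} = - \frac{152759249}{6625}$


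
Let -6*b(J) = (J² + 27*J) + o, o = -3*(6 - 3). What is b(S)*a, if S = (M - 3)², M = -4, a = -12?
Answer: 7430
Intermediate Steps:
o = -9 (o = -3*3 = -9)
S = 49 (S = (-4 - 3)² = (-7)² = 49)
b(J) = 3/2 - 9*J/2 - J²/6 (b(J) = -((J² + 27*J) - 9)/6 = -(-9 + J² + 27*J)/6 = 3/2 - 9*J/2 - J²/6)
b(S)*a = (3/2 - 9/2*49 - ⅙*49²)*(-12) = (3/2 - 441/2 - ⅙*2401)*(-12) = (3/2 - 441/2 - 2401/6)*(-12) = -3715/6*(-12) = 7430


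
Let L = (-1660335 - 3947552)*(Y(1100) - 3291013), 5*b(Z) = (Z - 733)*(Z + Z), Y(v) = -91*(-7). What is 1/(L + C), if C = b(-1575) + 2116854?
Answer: 1/18452060366406 ≈ 5.4194e-14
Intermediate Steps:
Y(v) = 637
b(Z) = 2*Z*(-733 + Z)/5 (b(Z) = ((Z - 733)*(Z + Z))/5 = ((-733 + Z)*(2*Z))/5 = (2*Z*(-733 + Z))/5 = 2*Z*(-733 + Z)/5)
C = 3570894 (C = (⅖)*(-1575)*(-733 - 1575) + 2116854 = (⅖)*(-1575)*(-2308) + 2116854 = 1454040 + 2116854 = 3570894)
L = 18452056795512 (L = (-1660335 - 3947552)*(637 - 3291013) = -5607887*(-3290376) = 18452056795512)
1/(L + C) = 1/(18452056795512 + 3570894) = 1/18452060366406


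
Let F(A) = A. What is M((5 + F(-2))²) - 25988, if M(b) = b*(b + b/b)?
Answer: -25898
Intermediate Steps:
M(b) = b*(1 + b) (M(b) = b*(b + 1) = b*(1 + b))
M((5 + F(-2))²) - 25988 = (5 - 2)²*(1 + (5 - 2)²) - 25988 = 3²*(1 + 3²) - 25988 = 9*(1 + 9) - 25988 = 9*10 - 25988 = 90 - 25988 = -25898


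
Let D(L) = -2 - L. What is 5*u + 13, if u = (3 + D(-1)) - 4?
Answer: 3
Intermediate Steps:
u = -2 (u = (3 + (-2 - 1*(-1))) - 4 = (3 + (-2 + 1)) - 4 = (3 - 1) - 4 = 2 - 4 = -2)
5*u + 13 = 5*(-2) + 13 = -10 + 13 = 3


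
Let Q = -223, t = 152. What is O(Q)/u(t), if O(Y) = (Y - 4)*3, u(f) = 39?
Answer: -227/13 ≈ -17.462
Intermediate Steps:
O(Y) = -12 + 3*Y (O(Y) = (-4 + Y)*3 = -12 + 3*Y)
O(Q)/u(t) = (-12 + 3*(-223))/39 = (-12 - 669)*(1/39) = -681*1/39 = -227/13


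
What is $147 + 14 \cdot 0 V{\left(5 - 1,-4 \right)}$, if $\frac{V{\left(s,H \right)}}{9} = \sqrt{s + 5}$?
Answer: $147$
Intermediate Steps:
$V{\left(s,H \right)} = 9 \sqrt{5 + s}$ ($V{\left(s,H \right)} = 9 \sqrt{s + 5} = 9 \sqrt{5 + s}$)
$147 + 14 \cdot 0 V{\left(5 - 1,-4 \right)} = 147 + 14 \cdot 0 \cdot 9 \sqrt{5 + \left(5 - 1\right)} = 147 + 14 \cdot 0 \cdot 9 \sqrt{5 + 4} = 147 + 14 \cdot 0 \cdot 9 \sqrt{9} = 147 + 14 \cdot 0 \cdot 9 \cdot 3 = 147 + 14 \cdot 0 \cdot 27 = 147 + 14 \cdot 0 = 147 + 0 = 147$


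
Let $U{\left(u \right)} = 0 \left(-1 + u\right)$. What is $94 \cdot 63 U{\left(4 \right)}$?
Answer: $0$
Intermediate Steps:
$U{\left(u \right)} = 0$
$94 \cdot 63 U{\left(4 \right)} = 94 \cdot 63 \cdot 0 = 5922 \cdot 0 = 0$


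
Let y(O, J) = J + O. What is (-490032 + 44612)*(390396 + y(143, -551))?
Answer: -173708454960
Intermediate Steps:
(-490032 + 44612)*(390396 + y(143, -551)) = (-490032 + 44612)*(390396 + (-551 + 143)) = -445420*(390396 - 408) = -445420*389988 = -173708454960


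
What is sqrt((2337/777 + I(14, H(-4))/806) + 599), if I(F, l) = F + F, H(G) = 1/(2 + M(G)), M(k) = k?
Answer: 3*sqrt(728776288058)/104377 ≈ 24.537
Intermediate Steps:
H(G) = 1/(2 + G)
I(F, l) = 2*F
sqrt((2337/777 + I(14, H(-4))/806) + 599) = sqrt((2337/777 + (2*14)/806) + 599) = sqrt((2337*(1/777) + 28*(1/806)) + 599) = sqrt((779/259 + 14/403) + 599) = sqrt(317563/104377 + 599) = sqrt(62839386/104377) = 3*sqrt(728776288058)/104377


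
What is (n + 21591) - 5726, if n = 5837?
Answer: 21702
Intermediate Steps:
(n + 21591) - 5726 = (5837 + 21591) - 5726 = 27428 - 5726 = 21702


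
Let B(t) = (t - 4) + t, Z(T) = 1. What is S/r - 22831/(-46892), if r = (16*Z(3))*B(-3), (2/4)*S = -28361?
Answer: 332932623/937840 ≈ 355.00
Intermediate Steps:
S = -56722 (S = 2*(-28361) = -56722)
B(t) = -4 + 2*t (B(t) = (-4 + t) + t = -4 + 2*t)
r = -160 (r = (16*1)*(-4 + 2*(-3)) = 16*(-4 - 6) = 16*(-10) = -160)
S/r - 22831/(-46892) = -56722/(-160) - 22831/(-46892) = -56722*(-1/160) - 22831*(-1/46892) = 28361/80 + 22831/46892 = 332932623/937840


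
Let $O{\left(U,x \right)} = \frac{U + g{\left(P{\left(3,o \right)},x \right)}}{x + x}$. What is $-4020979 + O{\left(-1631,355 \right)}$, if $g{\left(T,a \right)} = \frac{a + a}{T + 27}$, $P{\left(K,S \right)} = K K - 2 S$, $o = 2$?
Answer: $- \frac{45678347181}{11360} \approx -4.021 \cdot 10^{6}$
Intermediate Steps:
$P{\left(K,S \right)} = K^{2} - 2 S$
$g{\left(T,a \right)} = \frac{2 a}{27 + T}$
$O{\left(U,x \right)} = \frac{U + \frac{x}{16}}{2 x}$ ($O{\left(U,x \right)} = \frac{U + \frac{2 x}{27 + \left(3^{2} - 4\right)}}{x + x} = \frac{U + \frac{2 x}{27 + \left(9 - 4\right)}}{2 x} = \left(U + \frac{2 x}{27 + 5}\right) \frac{1}{2 x} = \left(U + \frac{2 x}{32}\right) \frac{1}{2 x} = \left(U + 2 x \frac{1}{32}\right) \frac{1}{2 x} = \left(U + \frac{x}{16}\right) \frac{1}{2 x} = \frac{U + \frac{x}{16}}{2 x}$)
$-4020979 + O{\left(-1631,355 \right)} = -4020979 + \frac{355 + 16 \left(-1631\right)}{32 \cdot 355} = -4020979 + \frac{1}{32} \cdot \frac{1}{355} \left(355 - 26096\right) = -4020979 + \frac{1}{32} \cdot \frac{1}{355} \left(-25741\right) = -4020979 - \frac{25741}{11360} = - \frac{45678347181}{11360}$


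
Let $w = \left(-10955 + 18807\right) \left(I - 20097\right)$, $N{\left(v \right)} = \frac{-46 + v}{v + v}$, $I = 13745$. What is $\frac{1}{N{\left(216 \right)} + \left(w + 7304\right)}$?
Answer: $- \frac{216}{10771617515} \approx -2.0053 \cdot 10^{-8}$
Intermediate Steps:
$N{\left(v \right)} = \frac{-46 + v}{2 v}$
$w = -49875904$ ($w = \left(-10955 + 18807\right) \left(13745 - 20097\right) = 7852 \left(-6352\right) = -49875904$)
$\frac{1}{N{\left(216 \right)} + \left(w + 7304\right)} = \frac{1}{\frac{-46 + 216}{2 \cdot 216} + \left(-49875904 + 7304\right)} = \frac{1}{\frac{1}{2} \cdot \frac{1}{216} \cdot 170 - 49868600} = \frac{1}{\frac{85}{216} - 49868600} = \frac{1}{- \frac{10771617515}{216}} = - \frac{216}{10771617515}$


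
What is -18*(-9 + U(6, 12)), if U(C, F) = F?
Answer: -54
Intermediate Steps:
-18*(-9 + U(6, 12)) = -18*(-9 + 12) = -18*3 = -54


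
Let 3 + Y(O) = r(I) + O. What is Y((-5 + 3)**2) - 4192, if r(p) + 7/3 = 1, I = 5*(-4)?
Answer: -12577/3 ≈ -4192.3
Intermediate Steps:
I = -20
r(p) = -4/3 (r(p) = -7/3 + 1 = -4/3)
Y(O) = -13/3 + O (Y(O) = -3 + (-4/3 + O) = -13/3 + O)
Y((-5 + 3)**2) - 4192 = (-13/3 + (-5 + 3)**2) - 4192 = (-13/3 + (-2)**2) - 4192 = (-13/3 + 4) - 4192 = -1/3 - 4192 = -12577/3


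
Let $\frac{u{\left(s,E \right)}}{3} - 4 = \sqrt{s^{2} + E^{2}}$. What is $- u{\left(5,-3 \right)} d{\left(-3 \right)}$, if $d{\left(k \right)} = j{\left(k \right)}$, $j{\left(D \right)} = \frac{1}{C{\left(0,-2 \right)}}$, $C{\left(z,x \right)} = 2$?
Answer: $-6 - \frac{3 \sqrt{34}}{2} \approx -14.746$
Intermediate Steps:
$j{\left(D \right)} = \frac{1}{2}$
$u{\left(s,E \right)} = 12 + 3 \sqrt{E^{2} + s^{2}}$ ($u{\left(s,E \right)} = 12 + 3 \sqrt{s^{2} + E^{2}} = 12 + 3 \sqrt{E^{2} + s^{2}}$)
$d{\left(k \right)} = \frac{1}{2}$
$- u{\left(5,-3 \right)} d{\left(-3 \right)} = - (12 + 3 \sqrt{\left(-3\right)^{2} + 5^{2}}) \frac{1}{2} = - (12 + 3 \sqrt{9 + 25}) \frac{1}{2} = - (12 + 3 \sqrt{34}) \frac{1}{2} = \left(-12 - 3 \sqrt{34}\right) \frac{1}{2} = -6 - \frac{3 \sqrt{34}}{2}$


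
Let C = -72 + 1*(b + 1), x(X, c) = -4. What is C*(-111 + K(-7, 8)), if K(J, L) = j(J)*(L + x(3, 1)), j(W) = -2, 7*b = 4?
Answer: 8381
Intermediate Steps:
b = 4/7 (b = (1/7)*4 = 4/7 ≈ 0.57143)
C = -493/7 (C = -72 + 1*(4/7 + 1) = -72 + 1*(11/7) = -72 + 11/7 = -493/7 ≈ -70.429)
K(J, L) = 8 - 2*L (K(J, L) = -2*(L - 4) = -2*(-4 + L) = 8 - 2*L)
C*(-111 + K(-7, 8)) = -493*(-111 + (8 - 2*8))/7 = -493*(-111 + (8 - 16))/7 = -493*(-111 - 8)/7 = -493/7*(-119) = 8381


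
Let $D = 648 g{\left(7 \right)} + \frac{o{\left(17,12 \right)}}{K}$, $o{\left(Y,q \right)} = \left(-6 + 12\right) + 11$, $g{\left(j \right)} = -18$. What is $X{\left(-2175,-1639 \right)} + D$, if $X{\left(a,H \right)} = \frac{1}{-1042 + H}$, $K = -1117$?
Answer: $- \frac{34929959222}{2994677} \approx -11664.0$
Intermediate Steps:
$o{\left(Y,q \right)} = 17$ ($o{\left(Y,q \right)} = 6 + 11 = 17$)
$D = - \frac{13028705}{1117}$ ($D = 648 \left(-18\right) + \frac{17}{-1117} = -11664 + 17 \left(- \frac{1}{1117}\right) = -11664 - \frac{17}{1117} = - \frac{13028705}{1117} \approx -11664.0$)
$X{\left(-2175,-1639 \right)} + D = \frac{1}{-1042 - 1639} - \frac{13028705}{1117} = \frac{1}{-2681} - \frac{13028705}{1117} = - \frac{1}{2681} - \frac{13028705}{1117} = - \frac{34929959222}{2994677}$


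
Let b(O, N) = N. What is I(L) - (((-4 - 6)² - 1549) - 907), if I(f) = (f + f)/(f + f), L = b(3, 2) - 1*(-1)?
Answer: 2357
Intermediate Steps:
L = 3 (L = 2 - 1*(-1) = 2 + 1 = 3)
I(f) = 1 (I(f) = (2*f)/((2*f)) = (2*f)*(1/(2*f)) = 1)
I(L) - (((-4 - 6)² - 1549) - 907) = 1 - (((-4 - 6)² - 1549) - 907) = 1 - (((-10)² - 1549) - 907) = 1 - ((100 - 1549) - 907) = 1 - (-1449 - 907) = 1 - 1*(-2356) = 1 + 2356 = 2357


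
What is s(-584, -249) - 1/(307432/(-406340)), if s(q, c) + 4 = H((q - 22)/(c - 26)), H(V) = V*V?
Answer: 12657845113/5812386250 ≈ 2.1777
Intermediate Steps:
H(V) = V²
s(q, c) = -4 + (-22 + q)²/(-26 + c)² (s(q, c) = -4 + ((q - 22)/(c - 26))² = -4 + ((-22 + q)/(-26 + c))² = -4 + (-22 + q)²/(-26 + c)²)
s(-584, -249) - 1/(307432/(-406340)) = (-4 + (-22 - 584)²/(-26 - 249)²) - 1/(307432/(-406340)) = (-4 + (-606)²/(-275)²) - 1/(307432*(-1/406340)) = (-4 + (1/75625)*367236) - 1/(-76858/101585) = (-4 + 367236/75625) - 1*(-101585/76858) = 64736/75625 + 101585/76858 = 12657845113/5812386250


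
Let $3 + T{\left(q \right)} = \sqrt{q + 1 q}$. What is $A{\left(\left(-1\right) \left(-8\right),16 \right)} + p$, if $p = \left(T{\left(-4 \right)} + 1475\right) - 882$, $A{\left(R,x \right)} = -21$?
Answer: $569 + 2 i \sqrt{2} \approx 569.0 + 2.8284 i$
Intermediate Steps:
$T{\left(q \right)} = -3 + \sqrt{2} \sqrt{q}$ ($T{\left(q \right)} = -3 + \sqrt{q + 1 q} = -3 + \sqrt{q + q} = -3 + \sqrt{2 q} = -3 + \sqrt{2} \sqrt{q}$)
$p = 590 + 2 i \sqrt{2}$ ($p = \left(\left(-3 + \sqrt{2} \sqrt{-4}\right) + 1475\right) - 882 = \left(\left(-3 + \sqrt{2} \cdot 2 i\right) + 1475\right) - 882 = \left(\left(-3 + 2 i \sqrt{2}\right) + 1475\right) - 882 = \left(1472 + 2 i \sqrt{2}\right) - 882 = 590 + 2 i \sqrt{2} \approx 590.0 + 2.8284 i$)
$A{\left(\left(-1\right) \left(-8\right),16 \right)} + p = -21 + \left(590 + 2 i \sqrt{2}\right) = 569 + 2 i \sqrt{2}$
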